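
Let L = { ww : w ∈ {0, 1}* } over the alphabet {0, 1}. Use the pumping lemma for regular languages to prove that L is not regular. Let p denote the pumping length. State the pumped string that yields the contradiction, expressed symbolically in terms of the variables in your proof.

Assume L is regular. Let p be the pumping length given by the pumping lemma.
Take w = 0^p 1^p 0^p 1^p = uu where u = 0^p1^p; then w ∈ L and |w| = 4p ≥ p.
By the pumping lemma, w = xyz with |xy| ≤ p and |y| ≥ 1.
The first p characters of w are 0's, so xy (and hence y) consists only of 0's. Write y = 0^k, 1 ≤ k ≤ p.
Pump with i = 2: xy^2z = 0^{p+k} 1^p 0^p 1^p, of length 4p+k. Suppose this equals vv. The string starts with 0 and ends with 1, so v does too; thus the boundary between the two copies of v is a 1→0 transition. There is exactly one such transition, at position 2p+k, so |v| = 2p+k and |vv| = 4p+2k ≠ 4p+k since k ≥ 1. So xy^2z ∉ L.
This is a contradiction; hence L is not regular.

0^{p+k} 1^p 0^p 1^p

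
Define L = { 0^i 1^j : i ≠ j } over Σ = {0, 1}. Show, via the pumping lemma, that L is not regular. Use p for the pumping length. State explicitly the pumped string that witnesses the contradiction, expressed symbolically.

Toward a contradiction, assume L is regular with pumping length p.
Choose w = 0^p 1^{p+p!}. Since p ≠ p+p!, w ∈ L; and |w| ≥ p.
The pumping lemma gives a decomposition w = xyz where |xy| ≤ p and |y| > 0.
The first p characters of w are 0's, so xy (and hence y) consists only of 0's. Write y = 0^k, 1 ≤ k ≤ p.
Since 1 ≤ k ≤ p, k divides p!; set t = 1 + p!/k. Then xy^t z has p + (p!/k)·k = p + p! copies of 0. Now the 0-count equals the 1-count, so i ≠ j fails. So xy^t z = 0^{p+p!} 1^{p+p!} ∉ L.
Contradiction. Therefore L is not regular.

0^{p+p!} 1^{p+p!}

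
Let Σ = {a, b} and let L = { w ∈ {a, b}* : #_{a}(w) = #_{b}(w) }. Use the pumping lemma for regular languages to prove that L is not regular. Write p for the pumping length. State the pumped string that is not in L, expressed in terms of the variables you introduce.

a^{p+k} b^p

Toward a contradiction, assume L is regular with pumping length p.
Choose w = a^p b^p ∈ L with |w| = 2p ≥ p.
Write w = xyz as guaranteed by the lemma, with |xy| ≤ p and |y| ≥ 1.
The first p characters of w are a's, so xy (and hence y) consists only of a's. Write y = a^k, 1 ≤ k ≤ p.
Pump with i = 2: xy^2z = a^{p+k} b^p has p+k occurrences of a but only p of b. Since k ≥ 1 the counts differ, so xy^2z ∉ L.
This is a contradiction; hence L is not regular.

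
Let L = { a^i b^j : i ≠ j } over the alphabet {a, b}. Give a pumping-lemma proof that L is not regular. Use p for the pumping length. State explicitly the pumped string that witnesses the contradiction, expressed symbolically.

a^{p+p!} b^{p+p!}

Toward a contradiction, assume L is regular with pumping length p.
Choose w = a^p b^{p+p!}. Since p ≠ p+p!, w ∈ L; and |w| ≥ p.
By the pumping lemma, w = xyz with |xy| ≤ p and |y| > 0.
Since the first p symbols of w are all a's and |xy| ≤ p, y lies entirely in the leading a-block: y = a^k for some k with 1 ≤ k ≤ p.
Since 1 ≤ k ≤ p, k divides p!; set t = 1 + p!/k. Then xy^t z has p + (p!/k)·k = p + p! copies of a. Now the a-count equals the b-count, so i ≠ j fails. So xy^t z = a^{p+p!} b^{p+p!} ∉ L.
Contradiction. Therefore L is not regular.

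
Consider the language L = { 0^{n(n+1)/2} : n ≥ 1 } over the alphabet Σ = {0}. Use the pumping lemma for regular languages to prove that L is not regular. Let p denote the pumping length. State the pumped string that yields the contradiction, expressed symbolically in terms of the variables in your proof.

0^{p(p+1)/2+k}

Assume L is regular; let p be its pumping constant.
Take w = 0^{p(p+1)/2} ∈ L with |w| = p(p+1)/2 ≥ p.
Write w = xyz as guaranteed by the lemma, with |xy| ≤ p and |y| > 0.
Then y = 0^k for some k with 1 ≤ k ≤ p.
Pump with i = 2: xy^2z = 0^{p(p+1)/2+k}. Since 1 ≤ k ≤ p, p(p+1)/2 < p(p+1)/2+k ≤ p(p+1)/2+p < (p+1)(p+2)/2, so p(p+1)/2+k is strictly between consecutive triangular numbers. So xy^2z ∉ L.
Contradiction. Therefore L is not regular.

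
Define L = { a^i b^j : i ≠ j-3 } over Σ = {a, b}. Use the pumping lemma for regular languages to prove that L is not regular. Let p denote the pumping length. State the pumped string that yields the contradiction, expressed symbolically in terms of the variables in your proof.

a^{p+p!} b^{p+p!+3}

Toward a contradiction, assume L is regular with pumping length p.
Choose w = a^p b^{p+p!+3}. Since p ≠ (p+p!+3)-3 = p+p!, w ∈ L; and |w| ≥ p.
By the pumping lemma, w = xyz with |xy| ≤ p and y is nonempty.
The first p characters of w are a's, so xy (and hence y) consists only of a's. Write y = a^k, 1 ≤ k ≤ p.
Since 1 ≤ k ≤ p, k divides p!; set t = 1 + p!/k. Then xy^t z has p + (p!/k)·k = p + p! copies of a. Now the a-count is p+p! and (b-count)-3 = (p+p!+3)-3 = p+p!, so i ≠ j-3 fails. So xy^t z = a^{p+p!} b^{p+p!+3} ∉ L.
Contradiction. Therefore L is not regular.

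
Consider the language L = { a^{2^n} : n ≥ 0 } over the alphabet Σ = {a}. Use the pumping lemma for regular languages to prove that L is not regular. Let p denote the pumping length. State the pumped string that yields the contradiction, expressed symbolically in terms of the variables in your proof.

a^{2^p+k}

Suppose for contradiction that L is regular, and let p be the pumping length.
Take w = a^{2^p} ∈ L with |w| = 2^p ≥ p.
By the pumping lemma, w = xyz with |xy| ≤ p and y is nonempty.
Then y = a^k for some k with 1 ≤ k ≤ p.
Pump with i = 2: xy^2z = a^{2^p+k}. Since 1 ≤ k ≤ p < 2^p, we have 2^p < 2^p+k < 2^{p+1}, so 2^p+k is not a power of 2. So xy^2z ∉ L.
This contradicts the pumping lemma, so L is not regular.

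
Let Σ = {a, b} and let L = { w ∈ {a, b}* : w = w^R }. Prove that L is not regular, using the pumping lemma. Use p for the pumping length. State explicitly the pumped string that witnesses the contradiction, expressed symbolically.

a^{p+k} b a^p

Assume L is regular. Let p be the pumping length given by the pumping lemma.
Take w = a^p b a^p, a palindrome of length 2p+1 ≥ p.
The pumping lemma gives a decomposition w = xyz where |xy| ≤ p and |y| ≥ 1.
The first p characters of w are a's, so xy (and hence y) consists only of a's. Write y = a^k, 1 ≤ k ≤ p.
Pump with i = 2: xy^2z = a^{p+k} b a^p. Its reverse is a^p b a^{p+k}, which differs from xy^2z since k ≥ 1. So xy^2z is not a palindrome and xy^2z ∉ L.
This is a contradiction; hence L is not regular.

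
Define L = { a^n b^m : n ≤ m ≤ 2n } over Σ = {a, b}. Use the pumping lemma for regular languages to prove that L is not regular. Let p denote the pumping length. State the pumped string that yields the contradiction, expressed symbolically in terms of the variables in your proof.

a^{p+k} b^p

Suppose for contradiction that L is regular, and let p be the pumping length.
Take w = a^p b^p ∈ L (since p ≤ p ≤ 2p), with |w| = 2p ≥ p.
The pumping lemma gives a decomposition w = xyz where |xy| ≤ p and |y| ≥ 1.
Because |xy| ≤ p and w begins with p copies of a, we have y = a^k with 1 ≤ k ≤ p.
Pump with i = 2: xy^2z = a^{p+k} b^p. Now n = p+k > p = m, so the condition n ≤ m fails. Thus xy^2z ∉ L.
This is a contradiction; hence L is not regular.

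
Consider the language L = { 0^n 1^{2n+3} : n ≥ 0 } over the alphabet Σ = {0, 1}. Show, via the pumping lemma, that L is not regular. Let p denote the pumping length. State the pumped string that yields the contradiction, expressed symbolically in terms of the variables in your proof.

0^{p+k} 1^{2p+3}

Toward a contradiction, assume L is regular with pumping length p.
Take w = 0^p 1^{2p+3}. Then w ∈ L and |w| = 3p+3 ≥ p.
The pumping lemma gives a decomposition w = xyz where |xy| ≤ p and y is nonempty.
Since the first p symbols of w are all 0's and |xy| ≤ p, y lies entirely in the leading 0-block: y = 0^k for some k with 1 ≤ k ≤ p.
Pump with i = 2: xy^2z = 0^{p+k} 1^{2p+3}. For this to lie in L we would need 2p+3 = 2(p+k)+3, which forces k = 0. But k ≥ 1, so xy^2z ∉ L.
This contradicts the pumping lemma, so L is not regular.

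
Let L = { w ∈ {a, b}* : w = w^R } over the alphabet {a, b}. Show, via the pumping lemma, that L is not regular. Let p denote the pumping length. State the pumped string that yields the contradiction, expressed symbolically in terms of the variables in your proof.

a^{p+k} b a^p

Toward a contradiction, assume L is regular with pumping length p.
Take w = a^p b a^p, a palindrome of length 2p+1 ≥ p.
By the pumping lemma, w = xyz with |xy| ≤ p and |y| ≥ 1.
Because |xy| ≤ p and w begins with p copies of a, we have y = a^k with 1 ≤ k ≤ p.
Pump with i = 2: xy^2z = a^{p+k} b a^p. Its reverse is a^p b a^{p+k}, which differs from xy^2z since k ≥ 1. So xy^2z is not a palindrome and xy^2z ∉ L.
This is a contradiction; hence L is not regular.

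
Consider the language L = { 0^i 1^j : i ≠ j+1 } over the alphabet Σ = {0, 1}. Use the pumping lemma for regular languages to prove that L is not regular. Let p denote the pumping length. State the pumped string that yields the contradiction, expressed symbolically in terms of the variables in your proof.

0^{p+p!} 1^{p+p!-1}

Suppose for contradiction that L is regular, and let p be the pumping length.
Choose w = 0^p 1^{p+p!-1}. Since p ≠ (p+p!-1)+1 = p+p!, w ∈ L; and |w| ≥ p.
Write w = xyz as guaranteed by the lemma, with |xy| ≤ p and |y| > 0.
Because |xy| ≤ p and w begins with p copies of 0, we have y = 0^k with 1 ≤ k ≤ p.
Since 1 ≤ k ≤ p, k divides p!; set t = 1 + p!/k. Then xy^t z has p + (p!/k)·k = p + p! copies of 0. Now the 0-count is p+p! and (1-count)+1 = (p+p!-1)+1 = p+p!, so i ≠ j+1 fails. So xy^t z = 0^{p+p!} 1^{p+p!-1} ∉ L.
Contradiction. Therefore L is not regular.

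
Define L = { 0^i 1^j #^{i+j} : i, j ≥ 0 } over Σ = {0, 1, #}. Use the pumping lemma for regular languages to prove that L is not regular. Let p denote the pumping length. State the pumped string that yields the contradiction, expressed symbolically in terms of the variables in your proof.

Suppose for contradiction that L is regular, and let p be the pumping length.
Take w = 0^p 1^p #^{2p} ∈ L (with i=j=p, i+j=2p), |w| = 4p ≥ p.
The pumping lemma gives a decomposition w = xyz where |xy| ≤ p and y is nonempty.
Since the first p symbols of w are all 0's and |xy| ≤ p, y lies entirely in the leading 0-block: y = 0^k for some k with 1 ≤ k ≤ p.
Consider xy^2z = 0^{p+k} 1^p #^{2p}. Now the 0- and 1-counts sum to 2p+k, but the #-count is 2p ≠ 2p+k. So xy^2z ∉ L.
Contradiction. Therefore L is not regular.

0^{p+k} 1^p #^{2p}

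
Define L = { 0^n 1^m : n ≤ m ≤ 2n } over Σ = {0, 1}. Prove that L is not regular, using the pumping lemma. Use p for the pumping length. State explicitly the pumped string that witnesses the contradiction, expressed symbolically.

0^{p+k} 1^p

Assume L is regular. Let p be the pumping length given by the pumping lemma.
Take w = 0^p 1^p ∈ L (since p ≤ p ≤ 2p), with |w| = 2p ≥ p.
Write w = xyz as guaranteed by the lemma, with |xy| ≤ p and |y| > 0.
The first p characters of w are 0's, so xy (and hence y) consists only of 0's. Write y = 0^k, 1 ≤ k ≤ p.
Pump with i = 2: xy^2z = 0^{p+k} 1^p. Now n = p+k > p = m, so the condition n ≤ m fails. Thus xy^2z ∉ L.
Contradiction. Therefore L is not regular.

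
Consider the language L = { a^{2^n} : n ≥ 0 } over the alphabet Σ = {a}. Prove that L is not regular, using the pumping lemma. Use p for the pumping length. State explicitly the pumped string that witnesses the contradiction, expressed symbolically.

Toward a contradiction, assume L is regular with pumping length p.
Take w = a^{2^p} ∈ L with |w| = 2^p ≥ p.
The pumping lemma gives a decomposition w = xyz where |xy| ≤ p and |y| > 0.
Then y = a^k for some k with 1 ≤ k ≤ p.
Pump with i = 2: xy^2z = a^{2^p+k}. Since 1 ≤ k ≤ p < 2^p, we have 2^p < 2^p+k < 2^{p+1}, so 2^p+k is not a power of 2. So xy^2z ∉ L.
This is a contradiction; hence L is not regular.

a^{2^p+k}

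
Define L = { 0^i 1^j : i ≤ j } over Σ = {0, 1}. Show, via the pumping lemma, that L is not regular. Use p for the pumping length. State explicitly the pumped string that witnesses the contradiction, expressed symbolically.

Assume L is regular. Let p be the pumping length given by the pumping lemma.
Choose w = 0^p 1^p ∈ L, with |w| = 2p ≥ p.
The pumping lemma gives a decomposition w = xyz where |xy| ≤ p and |y| > 0.
The first p characters of w are 0's, so xy (and hence y) consists only of 0's. Write y = 0^k, 1 ≤ k ≤ p.
Consider xy^2z = 0^{p+k} 1^p. Since k ≥ 1, the 0-count p+k exceeds the 1-count p, so i ≤ j fails; thus xy^2z ∉ L.
Contradiction. Therefore L is not regular.

0^{p+k} 1^p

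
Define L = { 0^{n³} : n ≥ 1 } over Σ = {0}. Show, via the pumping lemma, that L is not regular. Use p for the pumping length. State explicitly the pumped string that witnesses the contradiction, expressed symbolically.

Assume L is regular. Let p be the pumping length given by the pumping lemma.
Take w = 0^{p³} ∈ L with |w| = p³ ≥ p.
The pumping lemma gives a decomposition w = xyz where |xy| ≤ p and |y| > 0.
Then y = 0^k for some k with 1 ≤ k ≤ p.
Pump with i = 2: xy^2z = 0^{p³+k}. Since 1 ≤ k ≤ p, p³ < p³+k ≤ p³+p < p³+3p²+3p+1 = (p+1)³, so p³+k is not a perfect cube. So xy^2z ∉ L.
Contradiction. Therefore L is not regular.

0^{p³+k}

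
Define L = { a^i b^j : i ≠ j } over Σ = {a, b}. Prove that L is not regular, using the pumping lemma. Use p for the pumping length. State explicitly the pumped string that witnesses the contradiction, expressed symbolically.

a^{p+p!} b^{p+p!}

Assume L is regular. Let p be the pumping length given by the pumping lemma.
Choose w = a^p b^{p+p!}. Since p ≠ p+p!, w ∈ L; and |w| ≥ p.
Write w = xyz as guaranteed by the lemma, with |xy| ≤ p and |y| ≥ 1.
Since the first p symbols of w are all a's and |xy| ≤ p, y lies entirely in the leading a-block: y = a^k for some k with 1 ≤ k ≤ p.
Since 1 ≤ k ≤ p, k divides p!; set t = 1 + p!/k. Then xy^t z has p + (p!/k)·k = p + p! copies of a. Now the a-count equals the b-count, so i ≠ j fails. So xy^t z = a^{p+p!} b^{p+p!} ∉ L.
This contradicts the pumping lemma, so L is not regular.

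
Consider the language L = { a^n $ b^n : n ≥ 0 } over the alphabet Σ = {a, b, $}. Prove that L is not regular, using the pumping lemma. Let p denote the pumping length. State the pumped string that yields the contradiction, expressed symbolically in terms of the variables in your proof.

Assume L is regular. Let p be the pumping length given by the pumping lemma.
Take w = a^p $ b^p ∈ L with |w| = 2p+1 ≥ p.
Write w = xyz as guaranteed by the lemma, with |xy| ≤ p and |y| ≥ 1.
The first p characters of w are a's, so xy (and hence y) consists only of a's. Write y = a^k, 1 ≤ k ≤ p.
Pump with i = 2: xy^2z = a^{p+k} $ b^p, which would require p+k = p. But k ≥ 1, so xy^2z ∉ L.
This is a contradiction; hence L is not regular.

a^{p+k} $ b^p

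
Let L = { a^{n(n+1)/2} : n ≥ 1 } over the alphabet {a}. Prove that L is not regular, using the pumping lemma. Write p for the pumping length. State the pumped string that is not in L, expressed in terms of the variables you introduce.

a^{p(p+1)/2+k}

Toward a contradiction, assume L is regular with pumping length p.
Take w = a^{p(p+1)/2} ∈ L with |w| = p(p+1)/2 ≥ p.
Write w = xyz as guaranteed by the lemma, with |xy| ≤ p and |y| ≥ 1.
Then y = a^k for some k with 1 ≤ k ≤ p.
Pump with i = 2: xy^2z = a^{p(p+1)/2+k}. Since 1 ≤ k ≤ p, p(p+1)/2 < p(p+1)/2+k ≤ p(p+1)/2+p < (p+1)(p+2)/2, so p(p+1)/2+k is strictly between consecutive triangular numbers. So xy^2z ∉ L.
Contradiction. Therefore L is not regular.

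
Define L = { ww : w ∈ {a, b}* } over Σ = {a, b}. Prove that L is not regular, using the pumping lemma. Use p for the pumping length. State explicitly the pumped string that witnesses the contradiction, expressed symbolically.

Suppose for contradiction that L is regular, and let p be the pumping length.
Take w = a^p b^p a^p b^p = uu where u = a^pb^p; then w ∈ L and |w| = 4p ≥ p.
By the pumping lemma, w = xyz with |xy| ≤ p and |y| > 0.
Since the first p symbols of w are all a's and |xy| ≤ p, y lies entirely in the leading a-block: y = a^k for some k with 1 ≤ k ≤ p.
Pump with i = 2: xy^2z = a^{p+k} b^p a^p b^p, of length 4p+k. Suppose this equals vv. The string starts with a and ends with b, so v does too; thus the boundary between the two copies of v is a b→a transition. There is exactly one such transition, at position 2p+k, so |v| = 2p+k and |vv| = 4p+2k ≠ 4p+k since k ≥ 1. So xy^2z ∉ L.
This contradicts the pumping lemma, so L is not regular.

a^{p+k} b^p a^p b^p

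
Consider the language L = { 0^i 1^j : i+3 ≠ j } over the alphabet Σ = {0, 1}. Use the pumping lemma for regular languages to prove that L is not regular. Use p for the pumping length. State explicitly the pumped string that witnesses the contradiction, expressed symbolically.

Assume L is regular. Let p be the pumping length given by the pumping lemma.
Choose w = 0^p 1^{p+p!+3}. Since p ≠ (p+p!+3)-3 = p+p!, w ∈ L; and |w| ≥ p.
Write w = xyz as guaranteed by the lemma, with |xy| ≤ p and y is nonempty.
Because |xy| ≤ p and w begins with p copies of 0, we have y = 0^k with 1 ≤ k ≤ p.
Since 1 ≤ k ≤ p, k divides p!; set t = 1 + p!/k. Then xy^t z has p + (p!/k)·k = p + p! copies of 0. Now the 0-count is p+p! and (1-count)-3 = (p+p!+3)-3 = p+p!, so i+3 ≠ j fails. So xy^t z = 0^{p+p!} 1^{p+p!+3} ∉ L.
This contradicts the pumping lemma, so L is not regular.

0^{p+p!} 1^{p+p!+3}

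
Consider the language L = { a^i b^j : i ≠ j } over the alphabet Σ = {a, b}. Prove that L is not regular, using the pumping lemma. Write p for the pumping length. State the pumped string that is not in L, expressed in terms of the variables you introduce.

a^{p+p!} b^{p+p!}

Toward a contradiction, assume L is regular with pumping length p.
Choose w = a^p b^{p+p!}. Since p ≠ p+p!, w ∈ L; and |w| ≥ p.
The pumping lemma gives a decomposition w = xyz where |xy| ≤ p and |y| > 0.
The first p characters of w are a's, so xy (and hence y) consists only of a's. Write y = a^k, 1 ≤ k ≤ p.
Since 1 ≤ k ≤ p, k divides p!; set t = 1 + p!/k. Then xy^t z has p + (p!/k)·k = p + p! copies of a. Now the a-count equals the b-count, so i ≠ j fails. So xy^t z = a^{p+p!} b^{p+p!} ∉ L.
Contradiction. Therefore L is not regular.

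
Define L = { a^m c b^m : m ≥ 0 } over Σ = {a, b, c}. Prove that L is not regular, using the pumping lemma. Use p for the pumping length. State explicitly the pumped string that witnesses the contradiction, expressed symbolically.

Assume L is regular. Let p be the pumping length given by the pumping lemma.
Take w = a^p c b^p ∈ L with |w| = 2p+1 ≥ p.
The pumping lemma gives a decomposition w = xyz where |xy| ≤ p and |y| > 0.
Because |xy| ≤ p and w begins with p copies of a, we have y = a^k with 1 ≤ k ≤ p.
Pump with i = 2: xy^2z = a^{p+k} c b^p, which would require p+k = p. But k ≥ 1, so xy^2z ∉ L.
This is a contradiction; hence L is not regular.

a^{p+k} c b^p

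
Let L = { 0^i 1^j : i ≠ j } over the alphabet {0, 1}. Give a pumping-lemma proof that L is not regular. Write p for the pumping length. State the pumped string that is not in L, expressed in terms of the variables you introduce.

Suppose for contradiction that L is regular, and let p be the pumping length.
Choose w = 0^p 1^{p+p!}. Since p ≠ p+p!, w ∈ L; and |w| ≥ p.
The pumping lemma gives a decomposition w = xyz where |xy| ≤ p and |y| ≥ 1.
Because |xy| ≤ p and w begins with p copies of 0, we have y = 0^k with 1 ≤ k ≤ p.
Since 1 ≤ k ≤ p, k divides p!; set t = 1 + p!/k. Then xy^t z has p + (p!/k)·k = p + p! copies of 0. Now the 0-count equals the 1-count, so i ≠ j fails. So xy^t z = 0^{p+p!} 1^{p+p!} ∉ L.
Contradiction. Therefore L is not regular.

0^{p+p!} 1^{p+p!}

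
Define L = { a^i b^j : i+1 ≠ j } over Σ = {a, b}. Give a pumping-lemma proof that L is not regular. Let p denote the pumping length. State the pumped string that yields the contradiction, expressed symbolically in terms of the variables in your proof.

a^{p+p!} b^{p+p!+1}

Assume L is regular. Let p be the pumping length given by the pumping lemma.
Choose w = a^p b^{p+p!+1}. Since p ≠ (p+p!+1)-1 = p+p!, w ∈ L; and |w| ≥ p.
The pumping lemma gives a decomposition w = xyz where |xy| ≤ p and |y| > 0.
The first p characters of w are a's, so xy (and hence y) consists only of a's. Write y = a^k, 1 ≤ k ≤ p.
Since 1 ≤ k ≤ p, k divides p!; set t = 1 + p!/k. Then xy^t z has p + (p!/k)·k = p + p! copies of a. Now the a-count is p+p! and (b-count)-1 = (p+p!+1)-1 = p+p!, so i+1 ≠ j fails. So xy^t z = a^{p+p!} b^{p+p!+1} ∉ L.
Contradiction. Therefore L is not regular.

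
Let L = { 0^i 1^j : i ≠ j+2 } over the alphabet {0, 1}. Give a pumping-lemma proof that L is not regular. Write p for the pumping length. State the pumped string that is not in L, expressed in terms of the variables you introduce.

0^{p+p!} 1^{p+p!-2}

Assume L is regular. Let p be the pumping length given by the pumping lemma.
Choose w = 0^p 1^{p+p!-2}. Since p ≠ (p+p!-2)+2 = p+p!, w ∈ L; and |w| ≥ p.
By the pumping lemma, w = xyz with |xy| ≤ p and |y| ≥ 1.
Since the first p symbols of w are all 0's and |xy| ≤ p, y lies entirely in the leading 0-block: y = 0^k for some k with 1 ≤ k ≤ p.
Since 1 ≤ k ≤ p, k divides p!; set t = 1 + p!/k. Then xy^t z has p + (p!/k)·k = p + p! copies of 0. Now the 0-count is p+p! and (1-count)+2 = (p+p!-2)+2 = p+p!, so i ≠ j+2 fails. So xy^t z = 0^{p+p!} 1^{p+p!-2} ∉ L.
This is a contradiction; hence L is not regular.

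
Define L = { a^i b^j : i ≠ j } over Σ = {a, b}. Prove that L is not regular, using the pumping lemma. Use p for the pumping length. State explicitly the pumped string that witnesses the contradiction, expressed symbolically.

Assume L is regular. Let p be the pumping length given by the pumping lemma.
Choose w = a^p b^{p+p!}. Since p ≠ p+p!, w ∈ L; and |w| ≥ p.
By the pumping lemma, w = xyz with |xy| ≤ p and |y| ≥ 1.
Since the first p symbols of w are all a's and |xy| ≤ p, y lies entirely in the leading a-block: y = a^k for some k with 1 ≤ k ≤ p.
Since 1 ≤ k ≤ p, k divides p!; set t = 1 + p!/k. Then xy^t z has p + (p!/k)·k = p + p! copies of a. Now the a-count equals the b-count, so i ≠ j fails. So xy^t z = a^{p+p!} b^{p+p!} ∉ L.
This contradicts the pumping lemma, so L is not regular.

a^{p+p!} b^{p+p!}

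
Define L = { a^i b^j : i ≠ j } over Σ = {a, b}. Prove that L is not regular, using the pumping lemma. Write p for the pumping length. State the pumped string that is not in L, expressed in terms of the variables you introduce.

a^{p+p!} b^{p+p!}

Assume L is regular; let p be its pumping constant.
Choose w = a^p b^{p+p!}. Since p ≠ p+p!, w ∈ L; and |w| ≥ p.
Write w = xyz as guaranteed by the lemma, with |xy| ≤ p and |y| ≥ 1.
Since the first p symbols of w are all a's and |xy| ≤ p, y lies entirely in the leading a-block: y = a^k for some k with 1 ≤ k ≤ p.
Since 1 ≤ k ≤ p, k divides p!; set t = 1 + p!/k. Then xy^t z has p + (p!/k)·k = p + p! copies of a. Now the a-count equals the b-count, so i ≠ j fails. So xy^t z = a^{p+p!} b^{p+p!} ∉ L.
This is a contradiction; hence L is not regular.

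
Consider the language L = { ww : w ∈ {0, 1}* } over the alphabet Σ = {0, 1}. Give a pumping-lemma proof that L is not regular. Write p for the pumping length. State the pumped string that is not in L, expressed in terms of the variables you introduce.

0^{p+k} 1^p 0^p 1^p

Suppose for contradiction that L is regular, and let p be the pumping length.
Take w = 0^p 1^p 0^p 1^p = uu where u = 0^p1^p; then w ∈ L and |w| = 4p ≥ p.
Write w = xyz as guaranteed by the lemma, with |xy| ≤ p and |y| > 0.
Since the first p symbols of w are all 0's and |xy| ≤ p, y lies entirely in the leading 0-block: y = 0^k for some k with 1 ≤ k ≤ p.
Pump with i = 2: xy^2z = 0^{p+k} 1^p 0^p 1^p, of length 4p+k. Suppose this equals vv. The string starts with 0 and ends with 1, so v does too; thus the boundary between the two copies of v is a 1→0 transition. There is exactly one such transition, at position 2p+k, so |v| = 2p+k and |vv| = 4p+2k ≠ 4p+k since k ≥ 1. So xy^2z ∉ L.
This contradicts the pumping lemma, so L is not regular.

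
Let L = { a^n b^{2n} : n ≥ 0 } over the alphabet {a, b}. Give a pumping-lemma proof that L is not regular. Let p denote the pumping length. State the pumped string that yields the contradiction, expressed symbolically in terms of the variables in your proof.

Toward a contradiction, assume L is regular with pumping length p.
Let w = a^p b^{2p} ∈ L; note |w| = 3p ≥ p.
Write w = xyz as guaranteed by the lemma, with |xy| ≤ p and |y| ≥ 1.
Since the first p symbols of w are all a's and |xy| ≤ p, y lies entirely in the leading a-block: y = a^k for some k with 1 ≤ k ≤ p.
Pump with i = 2: xy^2z = a^{p+k} b^{2p}. For this to lie in L we would need 2p = 2(p+k), which forces k = 0. But k ≥ 1, so xy^2z ∉ L.
Contradiction. Therefore L is not regular.

a^{p+k} b^{2p}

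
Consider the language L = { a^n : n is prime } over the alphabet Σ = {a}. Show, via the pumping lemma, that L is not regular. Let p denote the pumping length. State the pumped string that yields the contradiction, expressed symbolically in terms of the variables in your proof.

Toward a contradiction, assume L is regular with pumping length p.
Let q be a prime with q ≥ p+2 (infinitely many primes exist), and take w = a^q ∈ L with |w| = q ≥ p.
The pumping lemma gives a decomposition w = xyz where |xy| ≤ p and |y| > 0.
Then y = a^k for some k with 1 ≤ k ≤ p.
Since 1 ≤ k ≤ p, |xz| = q-k. Pump with i = q+1: |xy^{q+1}z| = (q-k)+(q+1)k = q+qk = q(1+k), which is composite (both factors ≥ 2). So xy^{q+1}z = a^{q(1+k)} ∉ L.
This contradicts the pumping lemma, so L is not regular.

a^{q(1+k)}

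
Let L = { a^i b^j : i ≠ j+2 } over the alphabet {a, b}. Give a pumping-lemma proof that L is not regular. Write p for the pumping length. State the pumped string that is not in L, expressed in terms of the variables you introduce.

Toward a contradiction, assume L is regular with pumping length p.
Choose w = a^p b^{p+p!-2}. Since p ≠ (p+p!-2)+2 = p+p!, w ∈ L; and |w| ≥ p.
Write w = xyz as guaranteed by the lemma, with |xy| ≤ p and |y| > 0.
Because |xy| ≤ p and w begins with p copies of a, we have y = a^k with 1 ≤ k ≤ p.
Since 1 ≤ k ≤ p, k divides p!; set t = 1 + p!/k. Then xy^t z has p + (p!/k)·k = p + p! copies of a. Now the a-count is p+p! and (b-count)+2 = (p+p!-2)+2 = p+p!, so i ≠ j+2 fails. So xy^t z = a^{p+p!} b^{p+p!-2} ∉ L.
This is a contradiction; hence L is not regular.

a^{p+p!} b^{p+p!-2}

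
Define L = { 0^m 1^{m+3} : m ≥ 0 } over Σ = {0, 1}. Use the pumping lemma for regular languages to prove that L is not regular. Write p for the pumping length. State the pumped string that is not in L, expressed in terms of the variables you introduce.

0^{p+k} 1^{p+3}

Assume L is regular. Let p be the pumping length given by the pumping lemma.
Choose w = 0^p 1^{p+3}, which is in L with |w| = 2p+3 ≥ p.
Write w = xyz as guaranteed by the lemma, with |xy| ≤ p and y is nonempty.
Since the first p symbols of w are all 0's and |xy| ≤ p, y lies entirely in the leading 0-block: y = 0^k for some k with 1 ≤ k ≤ p.
Pump with i = 2: xy^2z = 0^{p+k} 1^{p+3}. For this to lie in L we would need p+3 = (p+k)+3, which forces k = 0. But k ≥ 1, so xy^2z ∉ L.
Contradiction. Therefore L is not regular.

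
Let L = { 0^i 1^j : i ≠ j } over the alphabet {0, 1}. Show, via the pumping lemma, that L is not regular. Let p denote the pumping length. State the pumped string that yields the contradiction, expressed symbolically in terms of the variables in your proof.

Suppose for contradiction that L is regular, and let p be the pumping length.
Choose w = 0^p 1^{p+p!}. Since p ≠ p+p!, w ∈ L; and |w| ≥ p.
By the pumping lemma, w = xyz with |xy| ≤ p and y is nonempty.
Since the first p symbols of w are all 0's and |xy| ≤ p, y lies entirely in the leading 0-block: y = 0^k for some k with 1 ≤ k ≤ p.
Since 1 ≤ k ≤ p, k divides p!; set t = 1 + p!/k. Then xy^t z has p + (p!/k)·k = p + p! copies of 0. Now the 0-count equals the 1-count, so i ≠ j fails. So xy^t z = 0^{p+p!} 1^{p+p!} ∉ L.
Contradiction. Therefore L is not regular.

0^{p+p!} 1^{p+p!}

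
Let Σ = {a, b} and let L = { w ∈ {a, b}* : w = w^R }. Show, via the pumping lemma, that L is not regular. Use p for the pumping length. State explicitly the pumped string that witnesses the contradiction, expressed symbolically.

a^{p+k} b a^p

Assume L is regular. Let p be the pumping length given by the pumping lemma.
Take w = a^p b a^p, a palindrome of length 2p+1 ≥ p.
Write w = xyz as guaranteed by the lemma, with |xy| ≤ p and |y| ≥ 1.
Since the first p symbols of w are all a's and |xy| ≤ p, y lies entirely in the leading a-block: y = a^k for some k with 1 ≤ k ≤ p.
Pump with i = 2: xy^2z = a^{p+k} b a^p. Its reverse is a^p b a^{p+k}, which differs from xy^2z since k ≥ 1. So xy^2z is not a palindrome and xy^2z ∉ L.
Contradiction. Therefore L is not regular.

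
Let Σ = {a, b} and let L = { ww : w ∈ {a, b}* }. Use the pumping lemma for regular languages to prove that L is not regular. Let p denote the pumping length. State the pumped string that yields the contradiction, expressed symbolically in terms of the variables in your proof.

Suppose for contradiction that L is regular, and let p be the pumping length.
Take w = a^p b^p a^p b^p = uu where u = a^pb^p; then w ∈ L and |w| = 4p ≥ p.
Write w = xyz as guaranteed by the lemma, with |xy| ≤ p and |y| ≥ 1.
Because |xy| ≤ p and w begins with p copies of a, we have y = a^k with 1 ≤ k ≤ p.
Pump with i = 2: xy^2z = a^{p+k} b^p a^p b^p, of length 4p+k. Suppose this equals vv. The string starts with a and ends with b, so v does too; thus the boundary between the two copies of v is a b→a transition. There is exactly one such transition, at position 2p+k, so |v| = 2p+k and |vv| = 4p+2k ≠ 4p+k since k ≥ 1. So xy^2z ∉ L.
This contradicts the pumping lemma, so L is not regular.

a^{p+k} b^p a^p b^p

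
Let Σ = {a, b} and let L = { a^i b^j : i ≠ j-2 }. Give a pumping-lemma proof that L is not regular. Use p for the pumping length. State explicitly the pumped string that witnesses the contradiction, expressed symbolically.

a^{p+p!} b^{p+p!+2}

Assume L is regular; let p be its pumping constant.
Choose w = a^p b^{p+p!+2}. Since p ≠ (p+p!+2)-2 = p+p!, w ∈ L; and |w| ≥ p.
By the pumping lemma, w = xyz with |xy| ≤ p and y is nonempty.
Because |xy| ≤ p and w begins with p copies of a, we have y = a^k with 1 ≤ k ≤ p.
Since 1 ≤ k ≤ p, k divides p!; set t = 1 + p!/k. Then xy^t z has p + (p!/k)·k = p + p! copies of a. Now the a-count is p+p! and (b-count)-2 = (p+p!+2)-2 = p+p!, so i ≠ j-2 fails. So xy^t z = a^{p+p!} b^{p+p!+2} ∉ L.
Contradiction. Therefore L is not regular.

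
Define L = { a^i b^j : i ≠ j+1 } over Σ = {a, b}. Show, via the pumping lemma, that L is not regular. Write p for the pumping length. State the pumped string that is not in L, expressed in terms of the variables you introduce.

a^{p+p!} b^{p+p!-1}

Assume L is regular; let p be its pumping constant.
Choose w = a^p b^{p+p!-1}. Since p ≠ (p+p!-1)+1 = p+p!, w ∈ L; and |w| ≥ p.
By the pumping lemma, w = xyz with |xy| ≤ p and |y| ≥ 1.
Because |xy| ≤ p and w begins with p copies of a, we have y = a^k with 1 ≤ k ≤ p.
Since 1 ≤ k ≤ p, k divides p!; set t = 1 + p!/k. Then xy^t z has p + (p!/k)·k = p + p! copies of a. Now the a-count is p+p! and (b-count)+1 = (p+p!-1)+1 = p+p!, so i ≠ j+1 fails. So xy^t z = a^{p+p!} b^{p+p!-1} ∉ L.
This contradicts the pumping lemma, so L is not regular.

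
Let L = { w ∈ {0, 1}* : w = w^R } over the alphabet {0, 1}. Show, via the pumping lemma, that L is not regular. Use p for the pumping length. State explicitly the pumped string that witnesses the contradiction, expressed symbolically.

Suppose for contradiction that L is regular, and let p be the pumping length.
Take w = 0^p 1 0^p, a palindrome of length 2p+1 ≥ p.
The pumping lemma gives a decomposition w = xyz where |xy| ≤ p and |y| ≥ 1.
Because |xy| ≤ p and w begins with p copies of 0, we have y = 0^k with 1 ≤ k ≤ p.
Pump with i = 2: xy^2z = 0^{p+k} 1 0^p. Its reverse is 0^p 1 0^{p+k}, which differs from xy^2z since k ≥ 1. So xy^2z is not a palindrome and xy^2z ∉ L.
This is a contradiction; hence L is not regular.

0^{p+k} 1 0^p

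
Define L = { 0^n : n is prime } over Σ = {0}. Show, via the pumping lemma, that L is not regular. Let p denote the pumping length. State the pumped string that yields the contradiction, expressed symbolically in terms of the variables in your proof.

Assume L is regular. Let p be the pumping length given by the pumping lemma.
Let q be a prime with q ≥ p+2 (infinitely many primes exist), and take w = 0^q ∈ L with |w| = q ≥ p.
By the pumping lemma, w = xyz with |xy| ≤ p and y is nonempty.
Then y = 0^k for some k with 1 ≤ k ≤ p.
Since 1 ≤ k ≤ p, |xz| = q-k. Pump with i = q+1: |xy^{q+1}z| = (q-k)+(q+1)k = q+qk = q(1+k), which is composite (both factors ≥ 2). So xy^{q+1}z = 0^{q(1+k)} ∉ L.
Contradiction. Therefore L is not regular.

0^{q(1+k)}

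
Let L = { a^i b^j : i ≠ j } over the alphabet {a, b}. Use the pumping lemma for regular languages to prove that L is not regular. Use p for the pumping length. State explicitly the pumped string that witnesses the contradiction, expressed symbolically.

Assume L is regular. Let p be the pumping length given by the pumping lemma.
Choose w = a^p b^{p+p!}. Since p ≠ p+p!, w ∈ L; and |w| ≥ p.
Write w = xyz as guaranteed by the lemma, with |xy| ≤ p and |y| ≥ 1.
The first p characters of w are a's, so xy (and hence y) consists only of a's. Write y = a^k, 1 ≤ k ≤ p.
Since 1 ≤ k ≤ p, k divides p!; set t = 1 + p!/k. Then xy^t z has p + (p!/k)·k = p + p! copies of a. Now the a-count equals the b-count, so i ≠ j fails. So xy^t z = a^{p+p!} b^{p+p!} ∉ L.
Contradiction. Therefore L is not regular.

a^{p+p!} b^{p+p!}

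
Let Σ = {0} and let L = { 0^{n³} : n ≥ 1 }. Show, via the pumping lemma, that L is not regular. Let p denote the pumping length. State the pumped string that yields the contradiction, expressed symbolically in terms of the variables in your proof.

Assume L is regular. Let p be the pumping length given by the pumping lemma.
Take w = 0^{p³} ∈ L with |w| = p³ ≥ p.
By the pumping lemma, w = xyz with |xy| ≤ p and |y| ≥ 1.
Then y = 0^k for some k with 1 ≤ k ≤ p.
Pump with i = 2: xy^2z = 0^{p³+k}. Since 1 ≤ k ≤ p, p³ < p³+k ≤ p³+p < p³+3p²+3p+1 = (p+1)³, so p³+k is not a perfect cube. So xy^2z ∉ L.
This contradicts the pumping lemma, so L is not regular.

0^{p³+k}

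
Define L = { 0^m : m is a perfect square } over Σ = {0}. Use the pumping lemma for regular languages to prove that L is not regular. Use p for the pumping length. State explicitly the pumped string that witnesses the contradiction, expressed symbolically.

Suppose for contradiction that L is regular, and let p be the pumping length.
Take w = 0^{p²} ∈ L with |w| = p² ≥ p.
By the pumping lemma, w = xyz with |xy| ≤ p and |y| ≥ 1.
Then y = 0^k for some k with 1 ≤ k ≤ p.
Pump with i = 2: xy^2z = 0^{p²+k}. Since 1 ≤ k ≤ p, p² < p²+k ≤ p²+p < (p+1)², so p²+k lies strictly between consecutive squares and is not a perfect square. So xy^2z ∉ L.
Contradiction. Therefore L is not regular.

0^{p²+k}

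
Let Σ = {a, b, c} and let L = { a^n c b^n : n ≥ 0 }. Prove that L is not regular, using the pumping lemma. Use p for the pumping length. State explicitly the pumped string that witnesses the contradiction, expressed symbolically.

Toward a contradiction, assume L is regular with pumping length p.
Take w = a^p c b^p ∈ L with |w| = 2p+1 ≥ p.
The pumping lemma gives a decomposition w = xyz where |xy| ≤ p and y is nonempty.
Since the first p symbols of w are all a's and |xy| ≤ p, y lies entirely in the leading a-block: y = a^k for some k with 1 ≤ k ≤ p.
Pump with i = 2: xy^2z = a^{p+k} c b^p, which would require p+k = p. But k ≥ 1, so xy^2z ∉ L.
This contradicts the pumping lemma, so L is not regular.

a^{p+k} c b^p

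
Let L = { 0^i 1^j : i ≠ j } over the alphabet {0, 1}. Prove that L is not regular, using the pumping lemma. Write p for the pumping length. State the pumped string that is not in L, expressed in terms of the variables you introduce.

Toward a contradiction, assume L is regular with pumping length p.
Choose w = 0^p 1^{p+p!}. Since p ≠ p+p!, w ∈ L; and |w| ≥ p.
The pumping lemma gives a decomposition w = xyz where |xy| ≤ p and |y| ≥ 1.
The first p characters of w are 0's, so xy (and hence y) consists only of 0's. Write y = 0^k, 1 ≤ k ≤ p.
Since 1 ≤ k ≤ p, k divides p!; set t = 1 + p!/k. Then xy^t z has p + (p!/k)·k = p + p! copies of 0. Now the 0-count equals the 1-count, so i ≠ j fails. So xy^t z = 0^{p+p!} 1^{p+p!} ∉ L.
Contradiction. Therefore L is not regular.

0^{p+p!} 1^{p+p!}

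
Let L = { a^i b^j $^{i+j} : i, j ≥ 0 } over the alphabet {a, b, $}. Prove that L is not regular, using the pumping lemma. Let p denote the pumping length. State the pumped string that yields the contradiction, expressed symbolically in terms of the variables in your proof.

Assume L is regular; let p be its pumping constant.
Take w = a^p b^p $^{2p} ∈ L (with i=j=p, i+j=2p), |w| = 4p ≥ p.
By the pumping lemma, w = xyz with |xy| ≤ p and |y| > 0.
The first p characters of w are a's, so xy (and hence y) consists only of a's. Write y = a^k, 1 ≤ k ≤ p.
Consider xy^2z = a^{p+k} b^p $^{2p}. Now the a- and b-counts sum to 2p+k, but the $-count is 2p ≠ 2p+k. So xy^2z ∉ L.
Contradiction. Therefore L is not regular.

a^{p+k} b^p $^{2p}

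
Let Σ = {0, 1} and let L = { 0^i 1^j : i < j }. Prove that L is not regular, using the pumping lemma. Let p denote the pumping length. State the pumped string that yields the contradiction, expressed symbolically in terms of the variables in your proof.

0^{p+k} 1^{p+1}

Toward a contradiction, assume L is regular with pumping length p.
Choose w = 0^p 1^{p+1} ∈ L, with |w| = 2p+1 ≥ p.
The pumping lemma gives a decomposition w = xyz where |xy| ≤ p and |y| > 0.
Because |xy| ≤ p and w begins with p copies of 0, we have y = 0^k with 1 ≤ k ≤ p.
Consider xy^2z = 0^{p+k} 1^{p+1}. Since k ≥ 1, the 0-count p+k is at least p+1, so i < j fails; thus xy^2z ∉ L.
Contradiction. Therefore L is not regular.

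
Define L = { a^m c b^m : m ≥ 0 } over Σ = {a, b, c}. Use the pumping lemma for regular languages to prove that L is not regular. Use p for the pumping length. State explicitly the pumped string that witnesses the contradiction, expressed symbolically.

Assume L is regular. Let p be the pumping length given by the pumping lemma.
Take w = a^p c b^p ∈ L with |w| = 2p+1 ≥ p.
Write w = xyz as guaranteed by the lemma, with |xy| ≤ p and y is nonempty.
Since the first p symbols of w are all a's and |xy| ≤ p, y lies entirely in the leading a-block: y = a^k for some k with 1 ≤ k ≤ p.
Pump with i = 2: xy^2z = a^{p+k} c b^p, which would require p+k = p. But k ≥ 1, so xy^2z ∉ L.
This contradicts the pumping lemma, so L is not regular.

a^{p+k} c b^p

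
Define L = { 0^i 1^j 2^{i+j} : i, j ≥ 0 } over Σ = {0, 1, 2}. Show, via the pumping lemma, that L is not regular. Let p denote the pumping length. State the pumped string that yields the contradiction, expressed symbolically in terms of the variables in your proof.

0^{p+k} 1^p 2^{2p}

Assume L is regular; let p be its pumping constant.
Take w = 0^p 1^p 2^{2p} ∈ L (with i=j=p, i+j=2p), |w| = 4p ≥ p.
By the pumping lemma, w = xyz with |xy| ≤ p and |y| ≥ 1.
The first p characters of w are 0's, so xy (and hence y) consists only of 0's. Write y = 0^k, 1 ≤ k ≤ p.
Consider xy^2z = 0^{p+k} 1^p 2^{2p}. Now the 0- and 1-counts sum to 2p+k, but the 2-count is 2p ≠ 2p+k. So xy^2z ∉ L.
This is a contradiction; hence L is not regular.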